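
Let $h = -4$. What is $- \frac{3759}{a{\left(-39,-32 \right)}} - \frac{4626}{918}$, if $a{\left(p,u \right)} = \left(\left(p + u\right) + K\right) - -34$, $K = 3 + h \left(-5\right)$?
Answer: $\frac{26873}{102} \approx 263.46$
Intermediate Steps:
$K = 23$ ($K = 3 - -20 = 3 + 20 = 23$)
$a{\left(p,u \right)} = 57 + p + u$ ($a{\left(p,u \right)} = \left(\left(p + u\right) + 23\right) - -34 = \left(23 + p + u\right) + 34 = 57 + p + u$)
$- \frac{3759}{a{\left(-39,-32 \right)}} - \frac{4626}{918} = - \frac{3759}{57 - 39 - 32} - \frac{4626}{918} = - \frac{3759}{-14} - \frac{257}{51} = \left(-3759\right) \left(- \frac{1}{14}\right) - \frac{257}{51} = \frac{537}{2} - \frac{257}{51} = \frac{26873}{102}$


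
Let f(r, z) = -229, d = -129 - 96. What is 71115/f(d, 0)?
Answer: -71115/229 ≈ -310.55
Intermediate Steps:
d = -225
71115/f(d, 0) = 71115/(-229) = 71115*(-1/229) = -71115/229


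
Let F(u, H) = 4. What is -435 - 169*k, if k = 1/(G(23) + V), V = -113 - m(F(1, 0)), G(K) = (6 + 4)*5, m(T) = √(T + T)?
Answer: -1712388/3961 - 338*√2/3961 ≈ -432.43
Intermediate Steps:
m(T) = √2*√T (m(T) = √(2*T) = √2*√T)
G(K) = 50 (G(K) = 10*5 = 50)
V = -113 - 2*√2 (V = -113 - √2*√4 = -113 - √2*2 = -113 - 2*√2 ≈ -115.83)
k = 1/(-63 - 2*√2) (k = 1/(50 + (-113 - 2*√2)) = 1/(-63 - 2*√2) ≈ -0.015191)
-435 - 169*k = -435 - 169*(-63/3961 + 2*√2/3961) = -435 + (10647/3961 - 338*√2/3961) = -1712388/3961 - 338*√2/3961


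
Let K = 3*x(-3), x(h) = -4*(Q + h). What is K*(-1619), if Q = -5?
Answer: -155424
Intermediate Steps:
x(h) = 20 - 4*h (x(h) = -4*(-5 + h) = 20 - 4*h)
K = 96 (K = 3*(20 - 4*(-3)) = 3*(20 + 12) = 3*32 = 96)
K*(-1619) = 96*(-1619) = -155424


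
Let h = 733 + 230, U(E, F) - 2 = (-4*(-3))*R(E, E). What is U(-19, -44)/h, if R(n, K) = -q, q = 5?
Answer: -58/963 ≈ -0.060228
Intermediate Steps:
R(n, K) = -5 (R(n, K) = -1*5 = -5)
U(E, F) = -58 (U(E, F) = 2 - 4*(-3)*(-5) = 2 + 12*(-5) = 2 - 60 = -58)
h = 963
U(-19, -44)/h = -58/963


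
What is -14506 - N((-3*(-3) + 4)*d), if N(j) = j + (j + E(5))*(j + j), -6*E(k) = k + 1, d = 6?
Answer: -26596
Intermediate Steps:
E(k) = -⅙ - k/6 (E(k) = -(k + 1)/6 = -(1 + k)/6 = -⅙ - k/6)
N(j) = j + 2*j*(-1 + j) (N(j) = j + (j + (-⅙ - ⅙*5))*(j + j) = j + (j + (-⅙ - ⅚))*(2*j) = j + (j - 1)*(2*j) = j + (-1 + j)*(2*j) = j + 2*j*(-1 + j))
-14506 - N((-3*(-3) + 4)*d) = -14506 - (-3*(-3) + 4)*6*(-1 + 2*((-3*(-3) + 4)*6)) = -14506 - (9 + 4)*6*(-1 + 2*((9 + 4)*6)) = -14506 - 13*6*(-1 + 2*(13*6)) = -14506 - 78*(-1 + 2*78) = -14506 - 78*(-1 + 156) = -14506 - 78*155 = -14506 - 1*12090 = -14506 - 12090 = -26596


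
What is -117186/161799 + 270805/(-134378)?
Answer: -19854399501/7247408674 ≈ -2.7395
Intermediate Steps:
-117186/161799 + 270805/(-134378) = -117186*1/161799 + 270805*(-1/134378) = -39062/53933 - 270805/134378 = -19854399501/7247408674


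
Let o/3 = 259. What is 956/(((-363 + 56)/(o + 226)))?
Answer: -958868/307 ≈ -3123.3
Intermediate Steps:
o = 777 (o = 3*259 = 777)
956/(((-363 + 56)/(o + 226))) = 956/(((-363 + 56)/(777 + 226))) = 956/((-307/1003)) = 956/((-307*1/1003)) = 956/(-307/1003) = 956*(-1003/307) = -958868/307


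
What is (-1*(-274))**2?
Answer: 75076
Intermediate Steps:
(-1*(-274))**2 = 274**2 = 75076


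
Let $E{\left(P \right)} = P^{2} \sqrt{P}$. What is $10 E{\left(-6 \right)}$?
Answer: $360 i \sqrt{6} \approx 881.82 i$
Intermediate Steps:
$E{\left(P \right)} = P^{\frac{5}{2}}$
$10 E{\left(-6 \right)} = 10 \left(-6\right)^{\frac{5}{2}} = 10 \cdot 36 i \sqrt{6} = 360 i \sqrt{6}$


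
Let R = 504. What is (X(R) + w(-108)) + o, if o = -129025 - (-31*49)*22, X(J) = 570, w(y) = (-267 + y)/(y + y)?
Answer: -6842539/72 ≈ -95035.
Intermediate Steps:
w(y) = (-267 + y)/(2*y) (w(y) = (-267 + y)/((2*y)) = (-267 + y)*(1/(2*y)) = (-267 + y)/(2*y))
o = -95607 (o = -129025 - (-1519)*22 = -129025 - 1*(-33418) = -129025 + 33418 = -95607)
(X(R) + w(-108)) + o = (570 + (½)*(-267 - 108)/(-108)) - 95607 = (570 + (½)*(-1/108)*(-375)) - 95607 = (570 + 125/72) - 95607 = 41165/72 - 95607 = -6842539/72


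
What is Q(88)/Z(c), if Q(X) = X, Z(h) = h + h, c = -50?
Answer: -22/25 ≈ -0.88000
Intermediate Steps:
Z(h) = 2*h
Q(88)/Z(c) = 88/((2*(-50))) = 88/(-100) = 88*(-1/100) = -22/25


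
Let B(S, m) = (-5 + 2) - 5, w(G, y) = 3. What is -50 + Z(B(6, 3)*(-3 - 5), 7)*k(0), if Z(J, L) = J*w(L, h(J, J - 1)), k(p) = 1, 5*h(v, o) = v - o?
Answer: 142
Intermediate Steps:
h(v, o) = -o/5 + v/5 (h(v, o) = (v - o)/5 = -o/5 + v/5)
B(S, m) = -8 (B(S, m) = -3 - 5 = -8)
Z(J, L) = 3*J (Z(J, L) = J*3 = 3*J)
-50 + Z(B(6, 3)*(-3 - 5), 7)*k(0) = -50 + (3*(-8*(-3 - 5)))*1 = -50 + (3*(-8*(-8)))*1 = -50 + (3*64)*1 = -50 + 192*1 = -50 + 192 = 142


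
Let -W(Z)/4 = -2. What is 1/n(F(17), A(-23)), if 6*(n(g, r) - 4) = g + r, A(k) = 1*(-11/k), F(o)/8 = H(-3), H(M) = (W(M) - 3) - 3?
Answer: 138/931 ≈ 0.14823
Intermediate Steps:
W(Z) = 8 (W(Z) = -4*(-2) = 8)
H(M) = 2 (H(M) = (8 - 3) - 3 = 5 - 3 = 2)
F(o) = 16 (F(o) = 8*2 = 16)
A(k) = -11/k
n(g, r) = 4 + g/6 + r/6 (n(g, r) = 4 + (g + r)/6 = 4 + (g/6 + r/6) = 4 + g/6 + r/6)
1/n(F(17), A(-23)) = 1/(4 + (⅙)*16 + (-11/(-23))/6) = 1/(4 + 8/3 + (-11*(-1/23))/6) = 1/(4 + 8/3 + (⅙)*(11/23)) = 1/(4 + 8/3 + 11/138) = 1/(931/138) = 138/931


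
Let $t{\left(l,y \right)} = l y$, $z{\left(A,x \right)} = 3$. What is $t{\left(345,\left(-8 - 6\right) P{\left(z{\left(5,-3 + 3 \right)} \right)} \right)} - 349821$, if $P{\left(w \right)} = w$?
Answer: $-364311$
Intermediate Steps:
$t{\left(345,\left(-8 - 6\right) P{\left(z{\left(5,-3 + 3 \right)} \right)} \right)} - 349821 = 345 \left(-8 - 6\right) 3 - 349821 = 345 \left(\left(-14\right) 3\right) - 349821 = 345 \left(-42\right) - 349821 = -14490 - 349821 = -364311$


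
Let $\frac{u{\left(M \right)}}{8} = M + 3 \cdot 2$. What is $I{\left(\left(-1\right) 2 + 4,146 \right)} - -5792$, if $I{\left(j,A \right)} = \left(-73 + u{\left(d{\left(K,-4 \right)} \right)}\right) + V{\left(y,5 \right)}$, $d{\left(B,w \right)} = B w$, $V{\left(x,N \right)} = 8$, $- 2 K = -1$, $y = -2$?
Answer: $5759$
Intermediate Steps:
$K = \frac{1}{2}$ ($K = \left(- \frac{1}{2}\right) \left(-1\right) = \frac{1}{2} \approx 0.5$)
$u{\left(M \right)} = 48 + 8 M$ ($u{\left(M \right)} = 8 \left(M + 3 \cdot 2\right) = 8 \left(M + 6\right) = 8 \left(6 + M\right) = 48 + 8 M$)
$I{\left(j,A \right)} = -33$ ($I{\left(j,A \right)} = \left(-73 + \left(48 + 8 \cdot \frac{1}{2} \left(-4\right)\right)\right) + 8 = \left(-73 + \left(48 + 8 \left(-2\right)\right)\right) + 8 = \left(-73 + \left(48 - 16\right)\right) + 8 = \left(-73 + 32\right) + 8 = -41 + 8 = -33$)
$I{\left(\left(-1\right) 2 + 4,146 \right)} - -5792 = -33 - -5792 = -33 + 5792 = 5759$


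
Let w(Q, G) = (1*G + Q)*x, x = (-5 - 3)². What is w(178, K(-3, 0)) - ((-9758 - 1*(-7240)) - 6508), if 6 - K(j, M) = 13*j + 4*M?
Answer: 23298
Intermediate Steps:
x = 64 (x = (-8)² = 64)
K(j, M) = 6 - 13*j - 4*M (K(j, M) = 6 - (13*j + 4*M) = 6 - (4*M + 13*j) = 6 + (-13*j - 4*M) = 6 - 13*j - 4*M)
w(Q, G) = 64*G + 64*Q (w(Q, G) = (1*G + Q)*64 = (G + Q)*64 = 64*G + 64*Q)
w(178, K(-3, 0)) - ((-9758 - 1*(-7240)) - 6508) = (64*(6 - 13*(-3) - 4*0) + 64*178) - ((-9758 - 1*(-7240)) - 6508) = (64*(6 + 39 + 0) + 11392) - ((-9758 + 7240) - 6508) = (64*45 + 11392) - (-2518 - 6508) = (2880 + 11392) - 1*(-9026) = 14272 + 9026 = 23298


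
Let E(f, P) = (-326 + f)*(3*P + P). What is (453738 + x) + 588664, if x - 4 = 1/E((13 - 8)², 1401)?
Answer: 1758334610423/1686804 ≈ 1.0424e+6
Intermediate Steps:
E(f, P) = 4*P*(-326 + f) (E(f, P) = (-326 + f)*(4*P) = 4*P*(-326 + f))
x = 6747215/1686804 (x = 4 + 1/(4*1401*(-326 + (13 - 8)²)) = 4 + 1/(4*1401*(-326 + 5²)) = 4 + 1/(4*1401*(-326 + 25)) = 4 + 1/(4*1401*(-301)) = 4 + 1/(-1686804) = 4 - 1/1686804 = 6747215/1686804 ≈ 4.0000)
(453738 + x) + 588664 = (453738 + 6747215/1686804) + 588664 = 765373820567/1686804 + 588664 = 1758334610423/1686804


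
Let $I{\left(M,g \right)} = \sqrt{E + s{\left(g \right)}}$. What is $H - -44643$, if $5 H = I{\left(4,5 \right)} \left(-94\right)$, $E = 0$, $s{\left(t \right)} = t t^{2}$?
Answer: $44643 - 94 \sqrt{5} \approx 44433.0$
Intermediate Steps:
$s{\left(t \right)} = t^{3}$
$I{\left(M,g \right)} = \sqrt{g^{3}}$ ($I{\left(M,g \right)} = \sqrt{0 + g^{3}} = \sqrt{g^{3}}$)
$H = - 94 \sqrt{5}$ ($H = \frac{\sqrt{5^{3}} \left(-94\right)}{5} = \frac{\sqrt{125} \left(-94\right)}{5} = \frac{5 \sqrt{5} \left(-94\right)}{5} = \frac{\left(-470\right) \sqrt{5}}{5} = - 94 \sqrt{5} \approx -210.19$)
$H - -44643 = - 94 \sqrt{5} - -44643 = - 94 \sqrt{5} + 44643 = 44643 - 94 \sqrt{5}$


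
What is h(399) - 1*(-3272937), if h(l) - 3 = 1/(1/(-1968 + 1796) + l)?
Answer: 224612053552/68627 ≈ 3.2729e+6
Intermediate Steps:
h(l) = 3 + 1/(-1/172 + l) (h(l) = 3 + 1/(1/(-1968 + 1796) + l) = 3 + 1/(1/(-172) + l) = 3 + 1/(-1/172 + l))
h(399) - 1*(-3272937) = (169 + 516*399)/(-1 + 172*399) - 1*(-3272937) = (169 + 205884)/(-1 + 68628) + 3272937 = 206053/68627 + 3272937 = 224612053552/68627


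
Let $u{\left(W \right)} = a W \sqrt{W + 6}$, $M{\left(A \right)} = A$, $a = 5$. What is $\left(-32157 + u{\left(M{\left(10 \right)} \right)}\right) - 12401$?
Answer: $-44358$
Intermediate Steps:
$u{\left(W \right)} = 5 W \sqrt{6 + W}$ ($u{\left(W \right)} = 5 W \sqrt{W + 6} = 5 W \sqrt{6 + W}$)
$\left(-32157 + u{\left(M{\left(10 \right)} \right)}\right) - 12401 = \left(-32157 + 5 \cdot 10 \sqrt{6 + 10}\right) - 12401 = \left(-32157 + 5 \cdot 10 \sqrt{16}\right) - 12401 = \left(-32157 + 5 \cdot 10 \cdot 4\right) - 12401 = \left(-32157 + 200\right) - 12401 = -31957 - 12401 = -44358$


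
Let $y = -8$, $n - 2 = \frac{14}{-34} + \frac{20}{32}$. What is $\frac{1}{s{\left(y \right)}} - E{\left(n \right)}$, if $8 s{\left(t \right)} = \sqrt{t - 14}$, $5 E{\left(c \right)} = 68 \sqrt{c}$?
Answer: $- \frac{\sqrt{10234}}{5} - \frac{4 i \sqrt{22}}{11} \approx -20.233 - 1.7056 i$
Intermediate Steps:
$n = \frac{301}{136}$ ($n = 2 + \left(\frac{14}{-34} + \frac{20}{32}\right) = 2 + \left(14 \left(- \frac{1}{34}\right) + 20 \cdot \frac{1}{32}\right) = 2 + \left(- \frac{7}{17} + \frac{5}{8}\right) = 2 + \frac{29}{136} = \frac{301}{136} \approx 2.2132$)
$E{\left(c \right)} = \frac{68 \sqrt{c}}{5}$
$s{\left(t \right)} = \frac{\sqrt{-14 + t}}{8}$ ($s{\left(t \right)} = \frac{\sqrt{t - 14}}{8} = \frac{\sqrt{-14 + t}}{8}$)
$\frac{1}{s{\left(y \right)}} - E{\left(n \right)} = \frac{1}{\frac{1}{8} \sqrt{-14 - 8}} - \frac{68 \sqrt{\frac{301}{136}}}{5} = \frac{1}{\frac{1}{8} \sqrt{-22}} - \frac{68 \frac{\sqrt{10234}}{68}}{5} = \frac{1}{\frac{1}{8} i \sqrt{22}} - \frac{\sqrt{10234}}{5} = - \frac{4 i \sqrt{22}}{11} - \frac{\sqrt{10234}}{5} = - \frac{\sqrt{10234}}{5} - \frac{4 i \sqrt{22}}{11}$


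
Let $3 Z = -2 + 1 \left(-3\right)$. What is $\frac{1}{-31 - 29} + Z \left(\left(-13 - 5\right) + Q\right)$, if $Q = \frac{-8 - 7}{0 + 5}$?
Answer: $\frac{2099}{60} \approx 34.983$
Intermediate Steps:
$Q = -3$ ($Q = - \frac{15}{5} = \left(-15\right) \frac{1}{5} = -3$)
$Z = - \frac{5}{3}$ ($Z = \frac{-2 + 1 \left(-3\right)}{3} = \frac{-2 - 3}{3} = \frac{1}{3} \left(-5\right) = - \frac{5}{3} \approx -1.6667$)
$\frac{1}{-31 - 29} + Z \left(\left(-13 - 5\right) + Q\right) = \frac{1}{-31 - 29} - \frac{5 \left(\left(-13 - 5\right) - 3\right)}{3} = \frac{1}{-60} - \frac{5 \left(-18 - 3\right)}{3} = - \frac{1}{60} - -35 = - \frac{1}{60} + 35 = \frac{2099}{60}$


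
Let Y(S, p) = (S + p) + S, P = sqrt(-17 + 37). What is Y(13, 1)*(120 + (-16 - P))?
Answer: 2808 - 54*sqrt(5) ≈ 2687.3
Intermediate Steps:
P = 2*sqrt(5) (P = sqrt(20) = 2*sqrt(5) ≈ 4.4721)
Y(S, p) = p + 2*S
Y(13, 1)*(120 + (-16 - P)) = (1 + 2*13)*(120 + (-16 - 2*sqrt(5))) = (1 + 26)*(120 + (-16 - 2*sqrt(5))) = 27*(104 - 2*sqrt(5)) = 2808 - 54*sqrt(5)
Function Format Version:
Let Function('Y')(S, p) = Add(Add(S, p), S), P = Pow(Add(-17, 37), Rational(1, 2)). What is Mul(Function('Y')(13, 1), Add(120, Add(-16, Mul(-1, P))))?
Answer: Add(2808, Mul(-54, Pow(5, Rational(1, 2)))) ≈ 2687.3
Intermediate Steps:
P = Mul(2, Pow(5, Rational(1, 2))) (P = Pow(20, Rational(1, 2)) = Mul(2, Pow(5, Rational(1, 2))) ≈ 4.4721)
Function('Y')(S, p) = Add(p, Mul(2, S))
Mul(Function('Y')(13, 1), Add(120, Add(-16, Mul(-1, P)))) = Mul(Add(1, Mul(2, 13)), Add(120, Add(-16, Mul(-1, Mul(2, Pow(5, Rational(1, 2))))))) = Mul(Add(1, 26), Add(120, Add(-16, Mul(-2, Pow(5, Rational(1, 2)))))) = Mul(27, Add(104, Mul(-2, Pow(5, Rational(1, 2))))) = Add(2808, Mul(-54, Pow(5, Rational(1, 2))))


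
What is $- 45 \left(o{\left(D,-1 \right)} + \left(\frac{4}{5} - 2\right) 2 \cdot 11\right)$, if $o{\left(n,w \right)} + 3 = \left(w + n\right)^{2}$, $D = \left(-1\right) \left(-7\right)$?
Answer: $-297$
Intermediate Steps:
$D = 7$
$o{\left(n,w \right)} = -3 + \left(n + w\right)^{2}$ ($o{\left(n,w \right)} = -3 + \left(w + n\right)^{2} = -3 + \left(n + w\right)^{2}$)
$- 45 \left(o{\left(D,-1 \right)} + \left(\frac{4}{5} - 2\right) 2 \cdot 11\right) = - 45 \left(\left(-3 + \left(7 - 1\right)^{2}\right) + \left(\frac{4}{5} - 2\right) 2 \cdot 11\right) = - 45 \left(\left(-3 + 6^{2}\right) + \left(4 \cdot \frac{1}{5} - 2\right) 2 \cdot 11\right) = - 45 \left(\left(-3 + 36\right) + \left(\frac{4}{5} - 2\right) 2 \cdot 11\right) = - 45 \left(33 + \left(- \frac{6}{5}\right) 2 \cdot 11\right) = - 45 \left(33 - \frac{132}{5}\right) = \left(-45\right) \frac{33}{5} = -297$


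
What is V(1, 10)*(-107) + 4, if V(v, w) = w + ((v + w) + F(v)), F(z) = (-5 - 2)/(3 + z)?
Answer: -8223/4 ≈ -2055.8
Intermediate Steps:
F(z) = -7/(3 + z)
V(v, w) = v - 7/(3 + v) + 2*w (V(v, w) = w + ((v + w) - 7/(3 + v)) = w + (v + w - 7/(3 + v)) = v - 7/(3 + v) + 2*w)
V(1, 10)*(-107) + 4 = ((-7 + (3 + 1)*(1 + 2*10))/(3 + 1))*(-107) + 4 = ((-7 + 4*(1 + 20))/4)*(-107) + 4 = ((-7 + 4*21)/4)*(-107) + 4 = ((-7 + 84)/4)*(-107) + 4 = ((1/4)*77)*(-107) + 4 = (77/4)*(-107) + 4 = -8239/4 + 4 = -8223/4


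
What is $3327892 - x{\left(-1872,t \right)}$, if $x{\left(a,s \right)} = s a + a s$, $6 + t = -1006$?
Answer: $-461036$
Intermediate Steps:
$t = -1012$ ($t = -6 - 1006 = -1012$)
$x{\left(a,s \right)} = 2 a s$ ($x{\left(a,s \right)} = a s + a s = 2 a s$)
$3327892 - x{\left(-1872,t \right)} = 3327892 - 2 \left(-1872\right) \left(-1012\right) = 3327892 - 3788928 = -461036$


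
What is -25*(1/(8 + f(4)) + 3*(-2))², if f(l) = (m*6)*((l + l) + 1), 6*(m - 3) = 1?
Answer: -28783225/32041 ≈ -898.33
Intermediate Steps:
m = 19/6 (m = 3 + (⅙)*1 = 3 + ⅙ = 19/6 ≈ 3.1667)
f(l) = 19 + 38*l (f(l) = ((19/6)*6)*((l + l) + 1) = 19*(2*l + 1) = 19*(1 + 2*l) = 19 + 38*l)
-25*(1/(8 + f(4)) + 3*(-2))² = -25*(1/(8 + (19 + 38*4)) + 3*(-2))² = -25*(1/(8 + (19 + 152)) - 6)² = -25*(1/(8 + 171) - 6)² = -25*(1/179 - 6)² = -25*(-1073/179)² = -25*1151329/32041 = -28783225/32041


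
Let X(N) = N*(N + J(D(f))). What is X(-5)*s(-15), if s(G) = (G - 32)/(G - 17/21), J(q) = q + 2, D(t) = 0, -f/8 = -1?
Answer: 14805/332 ≈ 44.593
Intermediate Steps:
f = 8 (f = -8*(-1) = 8)
J(q) = 2 + q
s(G) = (-32 + G)/(-17/21 + G) (s(G) = (-32 + G)/(G - 17*1/21) = (-32 + G)/(G - 17/21) = (-32 + G)/(-17/21 + G))
X(N) = N*(2 + N) (X(N) = N*(N + (2 + 0)) = N*(N + 2) = N*(2 + N))
X(-5)*s(-15) = (-5*(2 - 5))*(21*(-32 - 15)/(-17 + 21*(-15))) = (-5*(-3))*(21*(-47)/(-17 - 315)) = 15*(21*(-47)/(-332)) = 15*(21*(-1/332)*(-47)) = 15*(987/332) = 14805/332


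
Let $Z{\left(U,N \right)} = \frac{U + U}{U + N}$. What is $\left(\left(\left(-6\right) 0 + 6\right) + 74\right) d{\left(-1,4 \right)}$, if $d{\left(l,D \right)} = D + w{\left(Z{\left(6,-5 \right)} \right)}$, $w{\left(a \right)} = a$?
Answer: $1280$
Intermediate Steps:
$Z{\left(U,N \right)} = \frac{2 U}{N + U}$
$d{\left(l,D \right)} = 12 + D$ ($d{\left(l,D \right)} = D + 2 \cdot 6 \frac{1}{-5 + 6} = D + 2 \cdot 6 \cdot 1^{-1} = D + 2 \cdot 6 \cdot 1 = D + 12 = 12 + D$)
$\left(\left(\left(-6\right) 0 + 6\right) + 74\right) d{\left(-1,4 \right)} = \left(\left(\left(-6\right) 0 + 6\right) + 74\right) \left(12 + 4\right) = \left(\left(0 + 6\right) + 74\right) 16 = \left(6 + 74\right) 16 = 80 \cdot 16 = 1280$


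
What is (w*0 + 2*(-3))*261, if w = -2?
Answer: -1566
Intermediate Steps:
(w*0 + 2*(-3))*261 = (-2*0 + 2*(-3))*261 = (0 - 6)*261 = -6*261 = -1566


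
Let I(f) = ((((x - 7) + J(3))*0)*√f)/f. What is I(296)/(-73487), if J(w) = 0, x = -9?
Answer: 0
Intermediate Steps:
I(f) = 0 (I(f) = ((((-9 - 7) + 0)*0)*√f)/f = (((-16 + 0)*0)*√f)/f = ((-16*0)*√f)/f = (0*√f)/f = 0/f = 0)
I(296)/(-73487) = 0/(-73487) = 0*(-1/73487) = 0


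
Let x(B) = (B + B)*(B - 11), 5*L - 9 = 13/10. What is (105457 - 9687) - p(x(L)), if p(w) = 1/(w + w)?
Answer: 4409347195/46041 ≈ 95770.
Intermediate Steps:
L = 103/50 (L = 9/5 + (13/10)/5 = 9/5 + (13*(⅒))/5 = 9/5 + (⅕)*(13/10) = 9/5 + 13/50 = 103/50 ≈ 2.0600)
x(B) = 2*B*(-11 + B) (x(B) = (2*B)*(-11 + B) = 2*B*(-11 + B))
p(w) = 1/(2*w)
(105457 - 9687) - p(x(L)) = (105457 - 9687) - 1/(2*(2*(103/50)*(-11 + 103/50))) = 95770 - 1/(2*(2*(103/50)*(-447/50))) = 95770 - 1/(2*(-46041/1250)) = 95770 - (-1250)/(2*46041) = 95770 - 1*(-625/46041) = 95770 + 625/46041 = 4409347195/46041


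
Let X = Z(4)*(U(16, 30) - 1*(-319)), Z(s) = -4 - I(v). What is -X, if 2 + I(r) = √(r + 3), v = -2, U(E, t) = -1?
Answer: 954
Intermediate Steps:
I(r) = -2 + √(3 + r) (I(r) = -2 + √(r + 3) = -2 + √(3 + r))
Z(s) = -3 (Z(s) = -4 - (-2 + √(3 - 2)) = -4 - (-2 + √1) = -4 - (-2 + 1) = -4 - 1*(-1) = -4 + 1 = -3)
X = -954 (X = -3*(-1 - 1*(-319)) = -3*(-1 + 319) = -3*318 = -954)
-X = -1*(-954) = 954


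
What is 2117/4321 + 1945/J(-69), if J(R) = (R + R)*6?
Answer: -229361/123372 ≈ -1.8591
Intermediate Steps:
J(R) = 12*R (J(R) = (2*R)*6 = 12*R)
2117/4321 + 1945/J(-69) = 2117/4321 + 1945/((12*(-69))) = 2117*(1/4321) + 1945/(-828) = 73/149 + 1945*(-1/828) = 73/149 - 1945/828 = -229361/123372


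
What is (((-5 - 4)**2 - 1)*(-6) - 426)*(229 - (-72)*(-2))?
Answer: -77010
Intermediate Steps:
(((-5 - 4)**2 - 1)*(-6) - 426)*(229 - (-72)*(-2)) = (((-9)**2 - 1)*(-6) - 426)*(229 - 24*6) = ((81 - 1)*(-6) - 426)*(229 - 144) = (80*(-6) - 426)*85 = (-480 - 426)*85 = -906*85 = -77010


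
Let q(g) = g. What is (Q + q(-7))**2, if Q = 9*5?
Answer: 1444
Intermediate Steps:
Q = 45
(Q + q(-7))**2 = (45 - 7)**2 = 38**2 = 1444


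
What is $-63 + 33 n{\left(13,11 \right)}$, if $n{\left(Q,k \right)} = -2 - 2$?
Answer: $-195$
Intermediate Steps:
$n{\left(Q,k \right)} = -4$
$-63 + 33 n{\left(13,11 \right)} = -63 + 33 \left(-4\right) = -63 - 132 = -195$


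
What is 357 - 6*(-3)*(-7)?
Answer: 231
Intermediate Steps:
357 - 6*(-3)*(-7) = 357 - (-18)*(-7) = 357 - 1*126 = 357 - 126 = 231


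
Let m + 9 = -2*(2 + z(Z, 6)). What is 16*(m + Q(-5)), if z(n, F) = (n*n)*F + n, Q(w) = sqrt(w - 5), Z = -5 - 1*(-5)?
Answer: -208 + 16*I*sqrt(10) ≈ -208.0 + 50.596*I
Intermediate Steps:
Z = 0 (Z = -5 + 5 = 0)
Q(w) = sqrt(-5 + w)
z(n, F) = n + F*n**2 (z(n, F) = n**2*F + n = F*n**2 + n = n + F*n**2)
m = -13 (m = -9 - 2*(2 + 0*(1 + 6*0)) = -9 - 2*(2 + 0*(1 + 0)) = -9 - 2*(2 + 0*1) = -9 - 2*(2 + 0) = -9 - 2*2 = -9 - 4 = -13)
16*(m + Q(-5)) = 16*(-13 + sqrt(-5 - 5)) = 16*(-13 + sqrt(-10)) = 16*(-13 + I*sqrt(10)) = -208 + 16*I*sqrt(10)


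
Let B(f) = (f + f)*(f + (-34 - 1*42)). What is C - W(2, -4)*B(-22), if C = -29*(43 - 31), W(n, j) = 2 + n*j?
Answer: 25524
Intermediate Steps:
W(n, j) = 2 + j*n
B(f) = 2*f*(-76 + f) (B(f) = (2*f)*(f + (-34 - 42)) = (2*f)*(f - 76) = (2*f)*(-76 + f) = 2*f*(-76 + f))
C = -348 (C = -29*12 = -348)
C - W(2, -4)*B(-22) = -348 - (2 - 4*2)*2*(-22)*(-76 - 22) = -348 - (2 - 8)*2*(-22)*(-98) = -348 - (-6)*4312 = -348 - 1*(-25872) = -348 + 25872 = 25524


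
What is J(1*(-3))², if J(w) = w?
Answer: 9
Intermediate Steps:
J(1*(-3))² = (1*(-3))² = (-3)² = 9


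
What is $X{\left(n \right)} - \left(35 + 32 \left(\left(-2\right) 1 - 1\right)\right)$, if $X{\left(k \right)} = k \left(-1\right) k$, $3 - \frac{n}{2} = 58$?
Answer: $-12039$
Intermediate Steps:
$n = -110$ ($n = 6 - 116 = -110$)
$X{\left(k \right)} = - k^{2}$ ($X{\left(k \right)} = - k k = - k^{2}$)
$X{\left(n \right)} - \left(35 + 32 \left(\left(-2\right) 1 - 1\right)\right) = - \left(-110\right)^{2} - \left(35 + 32 \left(\left(-2\right) 1 - 1\right)\right) = \left(-1\right) 12100 - \left(35 + 32 \left(-2 - 1\right)\right) = -12100 - \left(35 + 32 \left(-3\right)\right) = -12100 - \left(35 - 96\right) = -12100 - -61 = -12100 + 61 = -12039$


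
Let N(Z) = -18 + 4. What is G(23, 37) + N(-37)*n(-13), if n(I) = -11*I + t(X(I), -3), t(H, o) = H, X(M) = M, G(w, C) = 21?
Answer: -1799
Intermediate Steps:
N(Z) = -14
n(I) = -10*I (n(I) = -11*I + I = -10*I)
G(23, 37) + N(-37)*n(-13) = 21 - (-140)*(-13) = 21 - 14*130 = 21 - 1820 = -1799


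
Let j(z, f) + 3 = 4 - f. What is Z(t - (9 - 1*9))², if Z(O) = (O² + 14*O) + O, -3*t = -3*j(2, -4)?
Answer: 10000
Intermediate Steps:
j(z, f) = 1 - f (j(z, f) = -3 + (4 - f) = 1 - f)
t = 5 (t = -(-1)*(1 - 1*(-4)) = -(-1)*(1 + 4) = -(-1)*5 = -⅓*(-15) = 5)
Z(O) = O² + 15*O
Z(t - (9 - 1*9))² = ((5 - (9 - 1*9))*(15 + (5 - (9 - 1*9))))² = ((5 - (9 - 9))*(15 + (5 - (9 - 9))))² = ((5 - 1*0)*(15 + (5 - 1*0)))² = ((5 + 0)*(15 + (5 + 0)))² = (5*(15 + 5))² = (5*20)² = 100² = 10000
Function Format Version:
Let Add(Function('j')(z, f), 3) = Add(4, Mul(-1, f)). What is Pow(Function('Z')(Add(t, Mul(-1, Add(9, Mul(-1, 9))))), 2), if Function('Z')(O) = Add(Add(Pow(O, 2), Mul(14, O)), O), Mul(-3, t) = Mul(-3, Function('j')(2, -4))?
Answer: 10000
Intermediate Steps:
Function('j')(z, f) = Add(1, Mul(-1, f)) (Function('j')(z, f) = Add(-3, Add(4, Mul(-1, f))) = Add(1, Mul(-1, f)))
t = 5 (t = Mul(Rational(-1, 3), Mul(-3, Add(1, Mul(-1, -4)))) = Mul(Rational(-1, 3), Mul(-3, Add(1, 4))) = Mul(Rational(-1, 3), Mul(-3, 5)) = Mul(Rational(-1, 3), -15) = 5)
Function('Z')(O) = Add(Pow(O, 2), Mul(15, O))
Pow(Function('Z')(Add(t, Mul(-1, Add(9, Mul(-1, 9))))), 2) = Pow(Mul(Add(5, Mul(-1, Add(9, Mul(-1, 9)))), Add(15, Add(5, Mul(-1, Add(9, Mul(-1, 9)))))), 2) = Pow(Mul(Add(5, Mul(-1, Add(9, -9))), Add(15, Add(5, Mul(-1, Add(9, -9))))), 2) = Pow(Mul(Add(5, Mul(-1, 0)), Add(15, Add(5, Mul(-1, 0)))), 2) = Pow(Mul(Add(5, 0), Add(15, Add(5, 0))), 2) = Pow(Mul(5, Add(15, 5)), 2) = Pow(Mul(5, 20), 2) = Pow(100, 2) = 10000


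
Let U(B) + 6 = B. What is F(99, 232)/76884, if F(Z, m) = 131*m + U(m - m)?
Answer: 15193/38442 ≈ 0.39522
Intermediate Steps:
U(B) = -6 + B
F(Z, m) = -6 + 131*m (F(Z, m) = 131*m + (-6 + (m - m)) = 131*m + (-6 + 0) = 131*m - 6 = -6 + 131*m)
F(99, 232)/76884 = (-6 + 131*232)/76884 = (-6 + 30392)*(1/76884) = 30386*(1/76884) = 15193/38442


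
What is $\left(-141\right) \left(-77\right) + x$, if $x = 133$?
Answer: $10990$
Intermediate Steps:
$\left(-141\right) \left(-77\right) + x = \left(-141\right) \left(-77\right) + 133 = 10857 + 133 = 10990$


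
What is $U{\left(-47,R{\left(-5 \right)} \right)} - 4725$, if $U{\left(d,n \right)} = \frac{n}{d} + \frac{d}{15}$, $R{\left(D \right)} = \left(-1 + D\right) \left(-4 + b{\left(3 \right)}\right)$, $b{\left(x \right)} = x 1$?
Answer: $- \frac{3333424}{705} \approx -4728.3$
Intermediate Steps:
$b{\left(x \right)} = x$
$R{\left(D \right)} = 1 - D$ ($R{\left(D \right)} = \left(-1 + D\right) \left(-4 + 3\right) = \left(-1 + D\right) \left(-1\right) = 1 - D$)
$U{\left(d,n \right)} = \frac{d}{15} + \frac{n}{d}$ ($U{\left(d,n \right)} = \frac{n}{d} + d \frac{1}{15} = \frac{n}{d} + \frac{d}{15} = \frac{d}{15} + \frac{n}{d}$)
$U{\left(-47,R{\left(-5 \right)} \right)} - 4725 = \left(\frac{1}{15} \left(-47\right) + \frac{1 - -5}{-47}\right) - 4725 = \left(- \frac{47}{15} + \left(1 + 5\right) \left(- \frac{1}{47}\right)\right) - 4725 = \left(- \frac{47}{15} + 6 \left(- \frac{1}{47}\right)\right) - 4725 = \left(- \frac{47}{15} - \frac{6}{47}\right) - 4725 = - \frac{2299}{705} - 4725 = - \frac{3333424}{705}$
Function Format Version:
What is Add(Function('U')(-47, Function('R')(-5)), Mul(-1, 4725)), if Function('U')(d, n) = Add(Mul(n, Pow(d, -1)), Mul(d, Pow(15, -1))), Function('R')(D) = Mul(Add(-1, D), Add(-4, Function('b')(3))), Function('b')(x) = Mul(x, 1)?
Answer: Rational(-3333424, 705) ≈ -4728.3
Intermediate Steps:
Function('b')(x) = x
Function('R')(D) = Add(1, Mul(-1, D)) (Function('R')(D) = Mul(Add(-1, D), Add(-4, 3)) = Mul(Add(-1, D), -1) = Add(1, Mul(-1, D)))
Function('U')(d, n) = Add(Mul(Rational(1, 15), d), Mul(n, Pow(d, -1))) (Function('U')(d, n) = Add(Mul(n, Pow(d, -1)), Mul(d, Rational(1, 15))) = Add(Mul(n, Pow(d, -1)), Mul(Rational(1, 15), d)) = Add(Mul(Rational(1, 15), d), Mul(n, Pow(d, -1))))
Add(Function('U')(-47, Function('R')(-5)), Mul(-1, 4725)) = Add(Add(Mul(Rational(1, 15), -47), Mul(Add(1, Mul(-1, -5)), Pow(-47, -1))), Mul(-1, 4725)) = Add(Add(Rational(-47, 15), Mul(Add(1, 5), Rational(-1, 47))), -4725) = Add(Add(Rational(-47, 15), Mul(6, Rational(-1, 47))), -4725) = Add(Add(Rational(-47, 15), Rational(-6, 47)), -4725) = Add(Rational(-2299, 705), -4725) = Rational(-3333424, 705)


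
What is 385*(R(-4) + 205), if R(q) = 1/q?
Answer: 315315/4 ≈ 78829.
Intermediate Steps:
385*(R(-4) + 205) = 385*(1/(-4) + 205) = 385*(-1/4 + 205) = 385*(819/4) = 315315/4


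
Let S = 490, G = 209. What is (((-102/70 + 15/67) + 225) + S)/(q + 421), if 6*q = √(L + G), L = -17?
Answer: 2113987929/1246852915 - 6695132*√3/1246852915 ≈ 1.6862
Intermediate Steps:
q = 4*√3/3 (q = √(-17 + 209)/6 = √192/6 = (8*√3)/6 = 4*√3/3 ≈ 2.3094)
(((-102/70 + 15/67) + 225) + S)/(q + 421) = (((-102/70 + 15/67) + 225) + 490)/(4*√3/3 + 421) = (((-102*1/70 + 15*(1/67)) + 225) + 490)/(421 + 4*√3/3) = (((-51/35 + 15/67) + 225) + 490)/(421 + 4*√3/3) = ((-2892/2345 + 225) + 490)/(421 + 4*√3/3) = (524733/2345 + 490)/(421 + 4*√3/3) = 1673783/(2345*(421 + 4*√3/3))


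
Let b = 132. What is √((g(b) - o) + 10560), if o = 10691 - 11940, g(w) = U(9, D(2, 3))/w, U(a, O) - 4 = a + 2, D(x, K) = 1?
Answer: √5715611/22 ≈ 108.67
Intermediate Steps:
U(a, O) = 6 + a (U(a, O) = 4 + (a + 2) = 4 + (2 + a) = 6 + a)
g(w) = 15/w (g(w) = (6 + 9)/w = 15/w)
o = -1249
√((g(b) - o) + 10560) = √((15/132 - 1*(-1249)) + 10560) = √((15*(1/132) + 1249) + 10560) = √((5/44 + 1249) + 10560) = √(54961/44 + 10560) = √(519601/44) = √5715611/22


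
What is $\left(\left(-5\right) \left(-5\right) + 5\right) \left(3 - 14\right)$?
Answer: $-330$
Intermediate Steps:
$\left(\left(-5\right) \left(-5\right) + 5\right) \left(3 - 14\right) = \left(25 + 5\right) \left(-11\right) = 30 \left(-11\right) = -330$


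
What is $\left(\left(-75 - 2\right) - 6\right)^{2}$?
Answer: $6889$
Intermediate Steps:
$\left(\left(-75 - 2\right) - 6\right)^{2} = \left(-77 - 6\right)^{2} = \left(-83\right)^{2} = 6889$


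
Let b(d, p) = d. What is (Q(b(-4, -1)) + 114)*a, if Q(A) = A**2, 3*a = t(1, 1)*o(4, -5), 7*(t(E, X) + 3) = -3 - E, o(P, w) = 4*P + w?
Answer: -35750/21 ≈ -1702.4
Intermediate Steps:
o(P, w) = w + 4*P
t(E, X) = -24/7 - E/7 (t(E, X) = -3 + (-3 - E)/7 = -3 + (-3/7 - E/7) = -24/7 - E/7)
a = -275/21 (a = ((-24/7 - 1/7*1)*(-5 + 4*4))/3 = ((-24/7 - 1/7)*(-5 + 16))/3 = (-25/7*11)/3 = (1/3)*(-275/7) = -275/21 ≈ -13.095)
(Q(b(-4, -1)) + 114)*a = ((-4)**2 + 114)*(-275/21) = (16 + 114)*(-275/21) = 130*(-275/21) = -35750/21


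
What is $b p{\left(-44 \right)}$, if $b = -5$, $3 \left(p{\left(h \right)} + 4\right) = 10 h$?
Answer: $\frac{2260}{3} \approx 753.33$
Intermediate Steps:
$p{\left(h \right)} = -4 + \frac{10 h}{3}$
$b p{\left(-44 \right)} = - 5 \left(-4 + \frac{10}{3} \left(-44\right)\right) = - 5 \left(-4 - \frac{440}{3}\right) = \left(-5\right) \left(- \frac{452}{3}\right) = \frac{2260}{3}$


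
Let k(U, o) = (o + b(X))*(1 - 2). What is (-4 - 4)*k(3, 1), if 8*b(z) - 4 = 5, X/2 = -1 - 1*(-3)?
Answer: 17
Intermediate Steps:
X = 4 (X = 2*(-1 - 1*(-3)) = 2*(-1 + 3) = 2*2 = 4)
b(z) = 9/8 (b(z) = 1/2 + (1/8)*5 = 1/2 + 5/8 = 9/8)
k(U, o) = -9/8 - o (k(U, o) = (o + 9/8)*(1 - 2) = (9/8 + o)*(-1) = -9/8 - o)
(-4 - 4)*k(3, 1) = (-4 - 4)*(-9/8 - 1*1) = -8*(-9/8 - 1) = -8*(-17/8) = 17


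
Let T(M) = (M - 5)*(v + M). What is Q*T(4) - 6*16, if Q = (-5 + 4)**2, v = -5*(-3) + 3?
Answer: -118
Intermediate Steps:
v = 18 (v = 15 + 3 = 18)
T(M) = (-5 + M)*(18 + M) (T(M) = (M - 5)*(18 + M) = (-5 + M)*(18 + M))
Q = 1 (Q = (-1)**2 = 1)
Q*T(4) - 6*16 = 1*(-90 + 4**2 + 13*4) - 6*16 = 1*(-90 + 16 + 52) - 96 = 1*(-22) - 96 = -22 - 96 = -118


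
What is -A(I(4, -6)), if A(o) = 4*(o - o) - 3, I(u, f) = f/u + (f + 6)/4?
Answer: 3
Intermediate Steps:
I(u, f) = 3/2 + f/4 + f/u (I(u, f) = f/u + (6 + f)*(¼) = f/u + (3/2 + f/4) = 3/2 + f/4 + f/u)
A(o) = -3 (A(o) = 4*0 - 3 = 0 - 3 = -3)
-A(I(4, -6)) = -1*(-3) = 3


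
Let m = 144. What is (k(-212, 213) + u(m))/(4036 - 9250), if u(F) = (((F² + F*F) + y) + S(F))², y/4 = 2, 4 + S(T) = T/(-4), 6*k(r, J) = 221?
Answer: -936694711/2844 ≈ -3.2936e+5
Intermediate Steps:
k(r, J) = 221/6 (k(r, J) = (⅙)*221 = 221/6)
S(T) = -4 - T/4 (S(T) = -4 + T/(-4) = -4 + T*(-¼) = -4 - T/4)
y = 8 (y = 4*2 = 8)
u(F) = (4 + 2*F² - F/4)² (u(F) = (((F² + F*F) + 8) + (-4 - F/4))² = (((F² + F²) + 8) + (-4 - F/4))² = ((2*F² + 8) + (-4 - F/4))² = ((8 + 2*F²) + (-4 - F/4))² = (4 + 2*F² - F/4)²)
(k(-212, 213) + u(m))/(4036 - 9250) = (221/6 + (16 - 1*144 + 8*144²)²/16)/(4036 - 9250) = (221/6 + (16 - 144 + 8*20736)²/16)/(-5214) = (221/6 + (16 - 144 + 165888)²/16)*(-1/5214) = (221/6 + (1/16)*165760²)*(-1/5214) = (221/6 + (1/16)*27476377600)*(-1/5214) = (221/6 + 1717273600)*(-1/5214) = (10303641821/6)*(-1/5214) = -936694711/2844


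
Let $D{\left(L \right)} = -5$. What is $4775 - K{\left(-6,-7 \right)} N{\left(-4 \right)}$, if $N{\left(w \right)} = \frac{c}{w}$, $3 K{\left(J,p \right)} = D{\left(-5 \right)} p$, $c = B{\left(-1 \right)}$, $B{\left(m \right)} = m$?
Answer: $\frac{57265}{12} \approx 4772.1$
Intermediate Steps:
$c = -1$
$K{\left(J,p \right)} = - \frac{5 p}{3}$ ($K{\left(J,p \right)} = \frac{\left(-5\right) p}{3} = - \frac{5 p}{3}$)
$N{\left(w \right)} = - \frac{1}{w}$
$4775 - K{\left(-6,-7 \right)} N{\left(-4 \right)} = 4775 - \left(- \frac{5}{3}\right) \left(-7\right) \left(- \frac{1}{-4}\right) = 4775 - \frac{35 \left(\left(-1\right) \left(- \frac{1}{4}\right)\right)}{3} = 4775 - \frac{35}{3} \cdot \frac{1}{4} = 4775 - \frac{35}{12} = \frac{57265}{12}$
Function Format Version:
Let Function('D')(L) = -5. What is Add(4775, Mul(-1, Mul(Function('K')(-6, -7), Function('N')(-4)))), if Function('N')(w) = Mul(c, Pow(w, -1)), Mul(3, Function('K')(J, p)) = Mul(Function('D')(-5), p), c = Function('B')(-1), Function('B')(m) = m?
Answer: Rational(57265, 12) ≈ 4772.1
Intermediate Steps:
c = -1
Function('K')(J, p) = Mul(Rational(-5, 3), p) (Function('K')(J, p) = Mul(Rational(1, 3), Mul(-5, p)) = Mul(Rational(-5, 3), p))
Function('N')(w) = Mul(-1, Pow(w, -1))
Add(4775, Mul(-1, Mul(Function('K')(-6, -7), Function('N')(-4)))) = Add(4775, Mul(-1, Mul(Mul(Rational(-5, 3), -7), Mul(-1, Pow(-4, -1))))) = Add(4775, Mul(-1, Mul(Rational(35, 3), Mul(-1, Rational(-1, 4))))) = Add(4775, Mul(-1, Mul(Rational(35, 3), Rational(1, 4)))) = Add(4775, Mul(-1, Rational(35, 12))) = Add(4775, Rational(-35, 12)) = Rational(57265, 12)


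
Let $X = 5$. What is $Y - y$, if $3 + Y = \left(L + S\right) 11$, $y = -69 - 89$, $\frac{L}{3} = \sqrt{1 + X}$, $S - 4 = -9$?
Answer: $100 + 33 \sqrt{6} \approx 180.83$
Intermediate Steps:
$S = -5$ ($S = 4 - 9 = -5$)
$L = 3 \sqrt{6}$ ($L = 3 \sqrt{1 + 5} = 3 \sqrt{6} \approx 7.3485$)
$y = -158$
$Y = -58 + 33 \sqrt{6}$ ($Y = -3 + \left(3 \sqrt{6} - 5\right) 11 = -3 + \left(-5 + 3 \sqrt{6}\right) 11 = -3 - \left(55 - 33 \sqrt{6}\right) = -58 + 33 \sqrt{6} \approx 22.833$)
$Y - y = \left(-58 + 33 \sqrt{6}\right) - -158 = \left(-58 + 33 \sqrt{6}\right) + 158 = 100 + 33 \sqrt{6}$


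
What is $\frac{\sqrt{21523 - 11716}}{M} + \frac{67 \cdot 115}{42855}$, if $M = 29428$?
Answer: $\frac{1541}{8571} + \frac{\sqrt{9807}}{29428} \approx 0.18316$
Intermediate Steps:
$\frac{\sqrt{21523 - 11716}}{M} + \frac{67 \cdot 115}{42855} = \frac{\sqrt{21523 - 11716}}{29428} + \frac{67 \cdot 115}{42855} = \sqrt{9807} \cdot \frac{1}{29428} + 7705 \cdot \frac{1}{42855} = \frac{\sqrt{9807}}{29428} + \frac{1541}{8571} = \frac{1541}{8571} + \frac{\sqrt{9807}}{29428}$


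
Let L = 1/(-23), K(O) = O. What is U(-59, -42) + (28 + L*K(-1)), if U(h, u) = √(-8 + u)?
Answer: 645/23 + 5*I*√2 ≈ 28.043 + 7.0711*I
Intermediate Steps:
L = -1/23 ≈ -0.043478
U(-59, -42) + (28 + L*K(-1)) = √(-8 - 42) + (28 - 1/23*(-1)) = √(-50) + (28 + 1/23) = 5*I*√2 + 645/23 = 645/23 + 5*I*√2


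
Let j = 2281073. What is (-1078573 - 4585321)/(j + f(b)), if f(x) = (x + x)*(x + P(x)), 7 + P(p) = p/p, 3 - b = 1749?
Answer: -5663894/8399057 ≈ -0.67435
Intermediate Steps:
b = -1746 (b = 3 - 1*1749 = 3 - 1749 = -1746)
P(p) = -6 (P(p) = -7 + p/p = -7 + 1 = -6)
f(x) = 2*x*(-6 + x) (f(x) = (x + x)*(x - 6) = (2*x)*(-6 + x) = 2*x*(-6 + x))
(-1078573 - 4585321)/(j + f(b)) = (-1078573 - 4585321)/(2281073 + 2*(-1746)*(-6 - 1746)) = -5663894/(2281073 + 2*(-1746)*(-1752)) = -5663894/(2281073 + 6117984) = -5663894/8399057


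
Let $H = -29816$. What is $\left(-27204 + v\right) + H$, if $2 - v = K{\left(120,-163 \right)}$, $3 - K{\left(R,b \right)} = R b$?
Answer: $-76581$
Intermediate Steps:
$K{\left(R,b \right)} = 3 - R b$
$v = -19561$ ($v = 2 - \left(3 - 120 \left(-163\right)\right) = 2 - \left(3 + 19560\right) = 2 - 19563 = -19561$)
$\left(-27204 + v\right) + H = \left(-27204 - 19561\right) - 29816 = -46765 - 29816 = -76581$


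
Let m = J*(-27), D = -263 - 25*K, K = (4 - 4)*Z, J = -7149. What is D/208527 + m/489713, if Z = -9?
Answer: 40121712602/102118382751 ≈ 0.39289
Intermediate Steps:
K = 0 (K = (4 - 4)*(-9) = 0*(-9) = 0)
D = -263 (D = -263 - 25*0 = -263 + 0 = -263)
m = 193023 (m = -7149*(-27) = 193023)
D/208527 + m/489713 = -263/208527 + 193023/489713 = 40121712602/102118382751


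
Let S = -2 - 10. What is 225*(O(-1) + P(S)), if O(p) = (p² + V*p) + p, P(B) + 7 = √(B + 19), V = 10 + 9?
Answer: -5850 + 225*√7 ≈ -5254.7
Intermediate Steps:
V = 19
S = -12
P(B) = -7 + √(19 + B) (P(B) = -7 + √(B + 19) = -7 + √(19 + B))
O(p) = p² + 20*p (O(p) = (p² + 19*p) + p = p² + 20*p)
225*(O(-1) + P(S)) = 225*(-(20 - 1) + (-7 + √(19 - 12))) = 225*(-1*19 + (-7 + √7)) = 225*(-19 + (-7 + √7)) = 225*(-26 + √7) = -5850 + 225*√7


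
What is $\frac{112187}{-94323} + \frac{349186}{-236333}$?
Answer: $- \frac{59449761349}{22291637559} \approx -2.6669$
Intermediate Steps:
$\frac{112187}{-94323} + \frac{349186}{-236333} = 112187 \left(- \frac{1}{94323}\right) + 349186 \left(- \frac{1}{236333}\right) = - \frac{112187}{94323} - \frac{349186}{236333} = - \frac{59449761349}{22291637559}$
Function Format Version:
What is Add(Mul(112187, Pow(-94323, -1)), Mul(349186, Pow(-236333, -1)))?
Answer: Rational(-59449761349, 22291637559) ≈ -2.6669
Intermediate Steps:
Add(Mul(112187, Pow(-94323, -1)), Mul(349186, Pow(-236333, -1))) = Add(Mul(112187, Rational(-1, 94323)), Mul(349186, Rational(-1, 236333))) = Add(Rational(-112187, 94323), Rational(-349186, 236333)) = Rational(-59449761349, 22291637559)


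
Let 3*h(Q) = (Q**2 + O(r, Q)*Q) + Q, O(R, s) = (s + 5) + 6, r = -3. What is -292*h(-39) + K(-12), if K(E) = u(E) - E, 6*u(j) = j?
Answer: -250526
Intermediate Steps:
O(R, s) = 11 + s (O(R, s) = (5 + s) + 6 = 11 + s)
u(j) = j/6
h(Q) = Q/3 + Q**2/3 + Q*(11 + Q)/3 (h(Q) = ((Q**2 + (11 + Q)*Q) + Q)/3 = ((Q**2 + Q*(11 + Q)) + Q)/3 = (Q + Q**2 + Q*(11 + Q))/3 = Q/3 + Q**2/3 + Q*(11 + Q)/3)
K(E) = -5*E/6 (K(E) = E/6 - E = -5*E/6)
-292*h(-39) + K(-12) = -584*(-39)*(6 - 39)/3 - 5/6*(-12) = -584*(-39)*(-33)/3 + 10 = -292*858 + 10 = -250536 + 10 = -250526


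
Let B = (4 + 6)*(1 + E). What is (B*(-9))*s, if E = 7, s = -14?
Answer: 10080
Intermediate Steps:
B = 80 (B = (4 + 6)*(1 + 7) = 10*8 = 80)
(B*(-9))*s = (80*(-9))*(-14) = -720*(-14) = 10080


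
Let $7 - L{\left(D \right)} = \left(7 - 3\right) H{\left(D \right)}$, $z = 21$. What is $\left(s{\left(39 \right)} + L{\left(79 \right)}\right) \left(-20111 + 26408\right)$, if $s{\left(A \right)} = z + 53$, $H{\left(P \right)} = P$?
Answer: $-1479795$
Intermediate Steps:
$s{\left(A \right)} = 74$ ($s{\left(A \right)} = 21 + 53 = 74$)
$L{\left(D \right)} = 7 - 4 D$ ($L{\left(D \right)} = 7 - \left(7 - 3\right) D = 7 - 4 D$)
$\left(s{\left(39 \right)} + L{\left(79 \right)}\right) \left(-20111 + 26408\right) = \left(74 + \left(7 - 316\right)\right) \left(-20111 + 26408\right) = \left(74 + \left(7 - 316\right)\right) 6297 = \left(74 - 309\right) 6297 = \left(-235\right) 6297 = -1479795$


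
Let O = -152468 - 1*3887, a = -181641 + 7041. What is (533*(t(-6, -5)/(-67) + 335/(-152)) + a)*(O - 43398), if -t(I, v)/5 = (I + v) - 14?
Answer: 359598663503505/10184 ≈ 3.5310e+10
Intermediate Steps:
t(I, v) = 70 - 5*I - 5*v (t(I, v) = -5*((I + v) - 14) = -5*(-14 + I + v) = 70 - 5*I - 5*v)
a = -174600
O = -156355 (O = -152468 - 3887 = -156355)
(533*(t(-6, -5)/(-67) + 335/(-152)) + a)*(O - 43398) = (533*((70 - 5*(-6) - 5*(-5))/(-67) + 335/(-152)) - 174600)*(-156355 - 43398) = (533*((70 + 30 + 25)*(-1/67) + 335*(-1/152)) - 174600)*(-199753) = (533*(125*(-1/67) - 335/152) - 174600)*(-199753) = (533*(-125/67 - 335/152) - 174600)*(-199753) = (533*(-41445/10184) - 174600)*(-199753) = (-22090185/10184 - 174600)*(-199753) = -1800216585/10184*(-199753) = 359598663503505/10184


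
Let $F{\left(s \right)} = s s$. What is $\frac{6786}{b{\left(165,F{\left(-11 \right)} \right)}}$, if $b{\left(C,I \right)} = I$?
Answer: $\frac{6786}{121} \approx 56.083$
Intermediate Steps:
$F{\left(s \right)} = s^{2}$
$\frac{6786}{b{\left(165,F{\left(-11 \right)} \right)}} = \frac{6786}{\left(-11\right)^{2}} = \frac{6786}{121}$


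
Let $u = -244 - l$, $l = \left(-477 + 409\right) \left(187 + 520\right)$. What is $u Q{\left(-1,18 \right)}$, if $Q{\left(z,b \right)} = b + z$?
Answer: $813144$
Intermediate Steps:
$l = -48076$ ($l = \left(-68\right) 707 = -48076$)
$u = 47832$ ($u = -244 - -48076 = -244 + 48076 = 47832$)
$u Q{\left(-1,18 \right)} = 47832 \left(18 - 1\right) = 47832 \cdot 17 = 813144$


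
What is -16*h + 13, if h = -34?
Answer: 557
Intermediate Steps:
-16*h + 13 = -16*(-34) + 13 = 544 + 13 = 557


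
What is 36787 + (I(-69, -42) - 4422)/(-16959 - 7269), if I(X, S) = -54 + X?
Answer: 99031109/2692 ≈ 36787.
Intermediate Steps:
36787 + (I(-69, -42) - 4422)/(-16959 - 7269) = 36787 + ((-54 - 69) - 4422)/(-16959 - 7269) = 36787 + (-123 - 4422)/(-24228) = 36787 - 4545*(-1/24228) = 36787 + 505/2692 = 99031109/2692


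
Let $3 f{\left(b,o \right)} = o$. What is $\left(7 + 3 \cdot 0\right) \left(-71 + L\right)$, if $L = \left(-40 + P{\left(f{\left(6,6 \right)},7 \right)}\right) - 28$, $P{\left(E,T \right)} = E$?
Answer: $-959$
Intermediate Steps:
$f{\left(b,o \right)} = \frac{o}{3}$
$L = -66$ ($L = \left(-40 + \frac{1}{3} \cdot 6\right) - 28 = \left(-40 + 2\right) - 28 = -38 - 28 = -66$)
$\left(7 + 3 \cdot 0\right) \left(-71 + L\right) = \left(7 + 3 \cdot 0\right) \left(-71 - 66\right) = \left(7 + 0\right) \left(-137\right) = 7 \left(-137\right) = -959$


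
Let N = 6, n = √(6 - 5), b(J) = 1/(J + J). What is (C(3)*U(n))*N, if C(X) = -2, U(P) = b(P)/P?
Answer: -6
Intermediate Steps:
b(J) = 1/(2*J)
n = 1 (n = √1 = 1)
U(P) = 1/(2*P²) (U(P) = (1/(2*P))/P = 1/(2*P²))
(C(3)*U(n))*N = -1/1²*6 = -1*6 = -6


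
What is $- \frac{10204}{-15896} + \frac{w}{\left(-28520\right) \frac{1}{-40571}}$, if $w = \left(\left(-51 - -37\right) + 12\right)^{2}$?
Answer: $\frac{44854446}{7083655} \approx 6.3321$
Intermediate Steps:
$w = 4$ ($w = \left(\left(-51 + 37\right) + 12\right)^{2} = \left(-14 + 12\right)^{2} = \left(-2\right)^{2} = 4$)
$- \frac{10204}{-15896} + \frac{w}{\left(-28520\right) \frac{1}{-40571}} = - \frac{10204}{-15896} + \frac{4}{\left(-28520\right) \frac{1}{-40571}} = \left(-10204\right) \left(- \frac{1}{15896}\right) + \frac{4}{\left(-28520\right) \left(- \frac{1}{40571}\right)} = \frac{2551}{3974} + \frac{4}{\frac{28520}{40571}} = \frac{2551}{3974} + 4 \cdot \frac{40571}{28520} = \frac{2551}{3974} + \frac{40571}{7130} = \frac{44854446}{7083655}$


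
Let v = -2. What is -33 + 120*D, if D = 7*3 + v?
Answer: 2247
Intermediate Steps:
D = 19 (D = 7*3 - 2 = 21 - 2 = 19)
-33 + 120*D = -33 + 120*19 = -33 + 2280 = 2247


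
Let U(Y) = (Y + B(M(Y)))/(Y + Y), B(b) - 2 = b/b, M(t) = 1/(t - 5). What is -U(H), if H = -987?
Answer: -164/329 ≈ -0.49848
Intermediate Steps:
M(t) = 1/(-5 + t)
B(b) = 3 (B(b) = 2 + b/b = 2 + 1 = 3)
U(Y) = (3 + Y)/(2*Y) (U(Y) = (Y + 3)/(Y + Y) = (3 + Y)/((2*Y)) = (3 + Y)*(1/(2*Y)) = (3 + Y)/(2*Y))
-U(H) = -(3 - 987)/(2*(-987)) = -(-1)*(-984)/(2*987) = -1*164/329 = -164/329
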